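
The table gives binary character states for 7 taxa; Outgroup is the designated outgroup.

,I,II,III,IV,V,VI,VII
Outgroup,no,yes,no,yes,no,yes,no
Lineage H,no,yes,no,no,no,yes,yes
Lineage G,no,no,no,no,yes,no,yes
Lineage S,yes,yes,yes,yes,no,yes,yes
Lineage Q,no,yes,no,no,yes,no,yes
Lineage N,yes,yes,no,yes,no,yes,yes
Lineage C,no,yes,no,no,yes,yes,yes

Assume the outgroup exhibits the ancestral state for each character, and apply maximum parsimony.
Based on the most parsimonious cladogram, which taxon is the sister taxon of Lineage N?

Character polarity is set by the outgroup: the derived state is whichever differs from the outgroup's state, so for II, IV, VI the derived state is 'no', and for the remaining characters it is 'yes'.
I: derived state 'yes' in Lineage N and Lineage S only — synapomorphy for {Lineage N, Lineage S}.
II (derived state 'no') is unique to Lineage G (autapomorphy; uninformative for grouping).
III: derived state 'yes' in Lineage S only — an autapomorphy, so it tells us nothing about relationships among taxa.
Only Lineage C, Lineage G, Lineage H, and Lineage Q show the derived state 'no' for IV, supporting them as a clade.
Only Lineage C, Lineage G, and Lineage Q show the derived state 'yes' for V, supporting them as a clade.
Only Lineage G and Lineage Q show the derived state 'no' for VI, supporting them as a clade.
VII (derived state 'yes') is shared by all ingroup taxa — unites the whole ingroup.
Most parsimonious ingroup topology: ((Lineage H,((Lineage G,Lineage Q),Lineage C)),(Lineage S,Lineage N)).
Lineage N and Lineage S form a cherry on this tree, so they are sister taxa.

Lineage S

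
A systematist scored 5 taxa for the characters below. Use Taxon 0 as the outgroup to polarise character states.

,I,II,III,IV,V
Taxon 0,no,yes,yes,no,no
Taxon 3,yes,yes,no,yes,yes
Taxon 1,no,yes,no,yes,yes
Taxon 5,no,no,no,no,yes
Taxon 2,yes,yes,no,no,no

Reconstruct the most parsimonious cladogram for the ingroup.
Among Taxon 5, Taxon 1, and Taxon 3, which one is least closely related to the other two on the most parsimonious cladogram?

Character polarity is set by the outgroup: the derived state is whichever differs from the outgroup's state, so for II, III the derived state is 'no', and for the remaining characters it is 'yes'.
I (state 'yes') occurs in Taxon 2 and Taxon 3 but conflicts with the nesting implied by the other characters — most parsimoniously interpreted as homoplasy.
II (derived state 'no') is unique to Taxon 5 (autapomorphy; uninformative for grouping).
III (derived state 'no') is shared by all ingroup taxa — unites the whole ingroup.
Only Taxon 1 and Taxon 3 show the derived state 'yes' for IV, supporting them as a clade.
Only Taxon 1, Taxon 3, and Taxon 5 show the derived state 'yes' for V, supporting them as a clade.
Most parsimonious ingroup topology: (((Taxon 3,Taxon 1),Taxon 5),Taxon 2).
Taxon 1 and Taxon 3 share a more recent common ancestor with each other than either does with Taxon 5, so Taxon 5 is the least closely related of the three.

Taxon 5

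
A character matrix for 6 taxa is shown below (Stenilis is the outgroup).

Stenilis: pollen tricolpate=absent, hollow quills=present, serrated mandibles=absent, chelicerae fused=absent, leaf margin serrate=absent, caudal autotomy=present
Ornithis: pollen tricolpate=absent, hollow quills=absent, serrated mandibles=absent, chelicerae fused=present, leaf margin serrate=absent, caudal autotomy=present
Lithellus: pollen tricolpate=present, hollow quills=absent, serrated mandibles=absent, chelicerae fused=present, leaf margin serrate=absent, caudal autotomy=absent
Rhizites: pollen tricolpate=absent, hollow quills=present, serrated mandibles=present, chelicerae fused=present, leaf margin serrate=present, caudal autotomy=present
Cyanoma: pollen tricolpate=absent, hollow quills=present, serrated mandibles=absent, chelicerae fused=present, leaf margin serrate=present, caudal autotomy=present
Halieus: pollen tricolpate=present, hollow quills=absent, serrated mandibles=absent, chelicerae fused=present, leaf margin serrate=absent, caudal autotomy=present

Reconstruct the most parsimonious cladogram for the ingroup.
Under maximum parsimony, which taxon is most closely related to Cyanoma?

Character polarity is set by the outgroup: the derived state is whichever differs from the outgroup's state, so for hollow quills, caudal autotomy the derived state is 'absent', and for the remaining characters it is 'present'.
Only Halieus and Lithellus show the derived state 'present' for pollen tricolpate, supporting them as a clade.
hollow quills (derived state 'absent') is shared by Halieus, Lithellus, and Ornithis — a synapomorphy uniting that clade.
serrated mandibles (derived state 'present') is unique to Rhizites (autapomorphy; uninformative for grouping).
All ingroup taxa share the derived state 'present' for chelicerae fused; it defines the ingroup but does not resolve relationships within it.
Only Cyanoma and Rhizites show the derived state 'present' for leaf margin serrate, supporting them as a clade.
caudal autotomy: derived state 'absent' in Lithellus only — an autapomorphy, so it tells us nothing about relationships among taxa.
Most parsimonious ingroup topology: ((Ornithis,(Lithellus,Halieus)),(Rhizites,Cyanoma)).
Cyanoma and Rhizites form a cherry on this tree, so they are sister taxa.

Rhizites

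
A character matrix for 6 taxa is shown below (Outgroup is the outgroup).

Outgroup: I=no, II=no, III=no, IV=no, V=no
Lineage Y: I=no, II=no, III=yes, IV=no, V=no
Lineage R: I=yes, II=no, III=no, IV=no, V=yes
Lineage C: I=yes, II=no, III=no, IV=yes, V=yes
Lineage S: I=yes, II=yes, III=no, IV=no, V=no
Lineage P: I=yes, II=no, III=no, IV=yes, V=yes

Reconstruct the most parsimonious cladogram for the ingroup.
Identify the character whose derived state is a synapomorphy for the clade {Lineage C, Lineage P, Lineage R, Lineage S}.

The outgroup has state 'no' for every character, so 'yes' is the derived state throughout.
Only Lineage C, Lineage P, Lineage R, and Lineage S show the derived state 'yes' for I, supporting them as a clade.
II (derived state 'yes') is unique to Lineage S (autapomorphy; uninformative for grouping).
III: derived state 'yes' in Lineage Y only — an autapomorphy, so it tells us nothing about relationships among taxa.
IV (derived state 'yes') is shared by Lineage C and Lineage P — a synapomorphy uniting that clade.
V (derived state 'yes') is shared by Lineage C, Lineage P, and Lineage R — a synapomorphy uniting that clade.
Most parsimonious ingroup topology: (Lineage Y,((Lineage R,(Lineage C,Lineage P)),Lineage S)).
The clade {Lineage C, Lineage P, Lineage R, Lineage S} is supported by I: its derived state 'yes' occurs in exactly those taxa and in no other taxon (including the outgroup).

I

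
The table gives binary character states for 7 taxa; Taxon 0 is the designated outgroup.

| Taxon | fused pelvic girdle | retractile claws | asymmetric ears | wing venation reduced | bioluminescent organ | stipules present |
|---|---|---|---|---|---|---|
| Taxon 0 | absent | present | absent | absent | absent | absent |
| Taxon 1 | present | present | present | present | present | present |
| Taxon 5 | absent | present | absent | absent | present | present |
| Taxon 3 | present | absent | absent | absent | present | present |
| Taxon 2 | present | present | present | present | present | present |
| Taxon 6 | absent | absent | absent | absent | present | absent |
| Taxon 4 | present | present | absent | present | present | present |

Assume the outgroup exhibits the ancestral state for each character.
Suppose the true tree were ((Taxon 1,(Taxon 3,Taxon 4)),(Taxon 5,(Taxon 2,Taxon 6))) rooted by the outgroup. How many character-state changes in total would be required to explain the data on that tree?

12

Map each character onto ((Taxon 1,(Taxon 3,Taxon 4)),(Taxon 5,(Taxon 2,Taxon 6))) (rooted by Taxon 0) and count the minimum state changes it requires (Fitch parsimony):
fused pelvic girdle: 2; retractile claws: 2; asymmetric ears: 2; wing venation reduced: 3; bioluminescent organ: 1; stipules present: 2.
Total tree length = 12.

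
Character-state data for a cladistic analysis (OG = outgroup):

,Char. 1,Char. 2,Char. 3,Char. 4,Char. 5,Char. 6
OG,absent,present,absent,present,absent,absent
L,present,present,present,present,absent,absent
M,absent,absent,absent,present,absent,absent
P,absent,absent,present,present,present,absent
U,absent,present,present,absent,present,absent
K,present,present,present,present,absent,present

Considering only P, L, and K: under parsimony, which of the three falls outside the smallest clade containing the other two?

P

Character polarity is set by the outgroup: the derived state is whichever differs from the outgroup's state, so for Char. 2, Char. 4 the derived state is 'absent', and for the remaining characters it is 'present'.
Only K and L show the derived state 'present' for Char. 1, supporting them as a clade.
Char. 2 groups M and P, which is incompatible with the clades supported by the remaining characters; treating it as convergent (homoplasy) costs fewer steps than any alternative tree.
Char. 3 (derived state 'present') is shared by K, L, P, and U — a synapomorphy uniting that clade.
Char. 4 (derived state 'absent') is unique to U (autapomorphy; uninformative for grouping).
Only P and U show the derived state 'present' for Char. 5, supporting them as a clade.
Char. 6: derived state 'present' in K only — an autapomorphy, so it tells us nothing about relationships among taxa.
Most parsimonious ingroup topology: (((L,K),(P,U)),M).
L and K share a more recent common ancestor with each other than either does with P, so P is the least closely related of the three.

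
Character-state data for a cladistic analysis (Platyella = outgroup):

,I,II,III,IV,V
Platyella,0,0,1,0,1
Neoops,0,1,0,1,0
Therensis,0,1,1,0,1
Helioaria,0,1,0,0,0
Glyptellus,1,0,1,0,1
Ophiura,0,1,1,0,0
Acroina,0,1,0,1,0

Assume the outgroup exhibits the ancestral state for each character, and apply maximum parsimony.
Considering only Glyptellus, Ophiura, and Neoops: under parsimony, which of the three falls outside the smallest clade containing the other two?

Character polarity is set by the outgroup: the derived state is whichever differs from the outgroup's state, so for III, V the derived state is '0', and for the remaining characters it is '1'.
I (derived state '1') is unique to Glyptellus (autapomorphy; uninformative for grouping).
Only Acroina, Helioaria, Neoops, Ophiura, and Therensis show the derived state '1' for II, supporting them as a clade.
III (derived state '0') is shared by Acroina, Helioaria, and Neoops — a synapomorphy uniting that clade.
Only Acroina and Neoops show the derived state '1' for IV, supporting them as a clade.
V (derived state '0') is shared by Acroina, Helioaria, Neoops, and Ophiura — a synapomorphy uniting that clade.
Most parsimonious ingroup topology: (((((Neoops,Acroina),Helioaria),Ophiura),Therensis),Glyptellus).
Neoops and Ophiura share a more recent common ancestor with each other than either does with Glyptellus, so Glyptellus is the least closely related of the three.

Glyptellus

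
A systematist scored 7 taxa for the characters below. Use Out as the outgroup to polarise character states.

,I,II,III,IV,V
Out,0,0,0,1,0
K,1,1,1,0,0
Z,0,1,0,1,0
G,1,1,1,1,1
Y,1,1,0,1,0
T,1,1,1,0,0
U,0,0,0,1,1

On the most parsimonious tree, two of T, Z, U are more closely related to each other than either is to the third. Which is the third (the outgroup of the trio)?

U

Character polarity is set by the outgroup: the derived state is whichever differs from the outgroup's state, so for IV the derived state is '0', and for the remaining characters it is '1'.
I: derived state '1' in G, K, T, and Y only — synapomorphy for {G, K, T, Y}.
II: derived state '1' in G, K, T, Y, and Z only — synapomorphy for {G, K, T, Y, Z}.
Only G, K, and T show the derived state '1' for III, supporting them as a clade.
IV: derived state '0' in K and T only — synapomorphy for {K, T}.
V groups G and U, which is incompatible with the clades supported by the remaining characters; treating it as convergent (homoplasy) costs fewer steps than any alternative tree.
Most parsimonious ingroup topology: (((((K,T),G),Y),Z),U).
Z and T share a more recent common ancestor with each other than either does with U, so U is the least closely related of the three.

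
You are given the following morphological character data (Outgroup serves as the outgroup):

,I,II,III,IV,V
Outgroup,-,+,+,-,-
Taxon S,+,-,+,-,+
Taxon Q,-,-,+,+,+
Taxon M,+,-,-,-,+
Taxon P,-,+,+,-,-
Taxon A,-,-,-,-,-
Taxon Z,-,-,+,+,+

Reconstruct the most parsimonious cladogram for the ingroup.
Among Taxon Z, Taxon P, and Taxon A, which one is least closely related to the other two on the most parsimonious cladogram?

Character polarity is set by the outgroup: the derived state is whichever differs from the outgroup's state, so for II, III the derived state is '-', and for the remaining characters it is '+'.
I (derived state '+') is shared by Taxon M and Taxon S — a synapomorphy uniting that clade.
II (derived state '-') is shared by Taxon A, Taxon M, Taxon Q, Taxon S, and Taxon Z — a synapomorphy uniting that clade.
III groups Taxon A and Taxon M, which is incompatible with the clades supported by the remaining characters; treating it as convergent (homoplasy) costs fewer steps than any alternative tree.
IV: derived state '+' in Taxon Q and Taxon Z only — synapomorphy for {Taxon Q, Taxon Z}.
Only Taxon M, Taxon Q, Taxon S, and Taxon Z show the derived state '+' for V, supporting them as a clade.
Most parsimonious ingroup topology: ((((Taxon S,Taxon M),(Taxon Q,Taxon Z)),Taxon A),Taxon P).
Taxon A and Taxon Z share a more recent common ancestor with each other than either does with Taxon P, so Taxon P is the least closely related of the three.

Taxon P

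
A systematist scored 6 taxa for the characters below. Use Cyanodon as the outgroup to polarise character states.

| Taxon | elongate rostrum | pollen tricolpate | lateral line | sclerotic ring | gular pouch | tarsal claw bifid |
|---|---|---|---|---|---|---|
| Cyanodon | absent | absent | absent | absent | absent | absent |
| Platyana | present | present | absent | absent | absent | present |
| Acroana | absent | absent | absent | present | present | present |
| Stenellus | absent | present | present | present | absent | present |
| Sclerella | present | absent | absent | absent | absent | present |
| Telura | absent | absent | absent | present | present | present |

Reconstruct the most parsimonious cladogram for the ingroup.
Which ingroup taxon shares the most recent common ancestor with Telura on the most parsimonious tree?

The outgroup has state 'absent' for every character, so 'present' is the derived state throughout.
Only Platyana and Sclerella show the derived state 'present' for elongate rostrum, supporting them as a clade.
pollen tricolpate groups Platyana and Stenellus, which is incompatible with the clades supported by the remaining characters; treating it as convergent (homoplasy) costs fewer steps than any alternative tree.
lateral line: derived state 'present' in Stenellus only — an autapomorphy, so it tells us nothing about relationships among taxa.
sclerotic ring (derived state 'present') is shared by Acroana, Stenellus, and Telura — a synapomorphy uniting that clade.
gular pouch: derived state 'present' in Acroana and Telura only — synapomorphy for {Acroana, Telura}.
All ingroup taxa share the derived state 'present' for tarsal claw bifid; it defines the ingroup but does not resolve relationships within it.
Most parsimonious ingroup topology: ((Platyana,Sclerella),((Acroana,Telura),Stenellus)).
Telura and Acroana form a cherry on this tree, so they are sister taxa.

Acroana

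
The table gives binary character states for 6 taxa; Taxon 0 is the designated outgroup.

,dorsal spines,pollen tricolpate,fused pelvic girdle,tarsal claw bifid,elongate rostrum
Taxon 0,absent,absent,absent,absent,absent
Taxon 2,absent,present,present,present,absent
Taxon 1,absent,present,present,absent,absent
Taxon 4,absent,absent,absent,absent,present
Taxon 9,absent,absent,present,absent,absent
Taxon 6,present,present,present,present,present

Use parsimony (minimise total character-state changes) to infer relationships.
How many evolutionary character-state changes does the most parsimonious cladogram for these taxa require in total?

6

The outgroup has state 'absent' for every character, so 'present' is the derived state throughout.
dorsal spines: derived state 'present' in Taxon 6 only — an autapomorphy, so it tells us nothing about relationships among taxa.
pollen tricolpate (derived state 'present') is shared by Taxon 1, Taxon 2, and Taxon 6 — a synapomorphy uniting that clade.
fused pelvic girdle (derived state 'present') is shared by Taxon 1, Taxon 2, Taxon 6, and Taxon 9 — a synapomorphy uniting that clade.
Only Taxon 2 and Taxon 6 show the derived state 'present' for tarsal claw bifid, supporting them as a clade.
elongate rostrum (state 'present') occurs in Taxon 4 and Taxon 6 but conflicts with the nesting implied by the other characters — most parsimoniously interpreted as homoplasy.
Most parsimonious ingroup topology: ((((Taxon 2,Taxon 6),Taxon 1),Taxon 9),Taxon 4).
Changes per character on this tree: dorsal spines: 1; pollen tricolpate: 1; fused pelvic girdle: 1; tarsal claw bifid: 1; elongate rostrum: 2.
Total = 6.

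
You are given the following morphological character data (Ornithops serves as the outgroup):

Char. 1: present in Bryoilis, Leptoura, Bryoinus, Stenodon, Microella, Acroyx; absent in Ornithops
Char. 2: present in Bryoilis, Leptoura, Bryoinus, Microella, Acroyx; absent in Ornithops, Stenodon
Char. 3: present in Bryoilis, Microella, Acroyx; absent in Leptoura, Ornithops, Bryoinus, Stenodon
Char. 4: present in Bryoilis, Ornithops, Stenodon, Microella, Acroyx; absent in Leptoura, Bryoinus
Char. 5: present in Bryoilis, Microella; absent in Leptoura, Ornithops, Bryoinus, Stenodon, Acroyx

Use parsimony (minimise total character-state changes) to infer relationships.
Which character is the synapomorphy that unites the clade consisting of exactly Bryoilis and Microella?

Character polarity is set by the outgroup: the derived state is whichever differs from the outgroup's state, so for Char. 4 the derived state is 'absent', and for the remaining characters it is 'present'.
Char. 1 (derived state 'present') is shared by all ingroup taxa — unites the whole ingroup.
Only Acroyx, Bryoilis, Bryoinus, Leptoura, and Microella show the derived state 'present' for Char. 2, supporting them as a clade.
Char. 3 (derived state 'present') is shared by Acroyx, Bryoilis, and Microella — a synapomorphy uniting that clade.
Only Bryoinus and Leptoura show the derived state 'absent' for Char. 4, supporting them as a clade.
Char. 5: derived state 'present' in Bryoilis and Microella only — synapomorphy for {Bryoilis, Microella}.
Most parsimonious ingroup topology: ((((Bryoilis,Microella),Acroyx),(Bryoinus,Leptoura)),Stenodon).
The clade {Bryoilis, Microella} is supported by Char. 5: its derived state 'present' occurs in exactly those taxa and in no other taxon (including the outgroup).

Char. 5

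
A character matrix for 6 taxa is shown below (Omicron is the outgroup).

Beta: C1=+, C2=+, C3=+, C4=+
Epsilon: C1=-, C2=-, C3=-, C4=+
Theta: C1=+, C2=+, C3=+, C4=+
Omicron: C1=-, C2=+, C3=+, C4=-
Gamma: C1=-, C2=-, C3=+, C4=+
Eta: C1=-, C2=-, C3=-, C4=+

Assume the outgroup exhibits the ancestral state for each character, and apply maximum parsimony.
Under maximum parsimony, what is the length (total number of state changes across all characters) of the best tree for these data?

Character polarity is set by the outgroup: the derived state is whichever differs from the outgroup's state, so for C2, C3 the derived state is '-', and for the remaining characters it is '+'.
C1 (derived state '+') is shared by Beta and Theta — a synapomorphy uniting that clade.
C2 (derived state '-') is shared by Epsilon, Eta, and Gamma — a synapomorphy uniting that clade.
C3 (derived state '-') is shared by Epsilon and Eta — a synapomorphy uniting that clade.
C4 (derived state '+') is shared by all ingroup taxa — unites the whole ingroup.
Most parsimonious ingroup topology: (((Epsilon,Eta),Gamma),(Theta,Beta)).
Changes per character on this tree: C1: 1; C2: 1; C3: 1; C4: 1.
Total = 4.

4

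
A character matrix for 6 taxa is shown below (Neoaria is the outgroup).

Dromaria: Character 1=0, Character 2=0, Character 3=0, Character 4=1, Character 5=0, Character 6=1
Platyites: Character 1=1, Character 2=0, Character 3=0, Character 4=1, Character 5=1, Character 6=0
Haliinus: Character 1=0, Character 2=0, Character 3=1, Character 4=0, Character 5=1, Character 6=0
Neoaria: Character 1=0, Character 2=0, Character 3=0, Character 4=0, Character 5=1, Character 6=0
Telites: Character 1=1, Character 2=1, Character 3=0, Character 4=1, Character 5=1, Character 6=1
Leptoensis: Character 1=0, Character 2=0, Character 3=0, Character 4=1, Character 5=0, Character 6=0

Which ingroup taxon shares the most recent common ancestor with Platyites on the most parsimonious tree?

Character polarity is set by the outgroup: the derived state is whichever differs from the outgroup's state, so for Character 5 the derived state is '0', and for the remaining characters it is '1'.
Only Platyites and Telites show the derived state '1' for Character 1, supporting them as a clade.
Character 2: derived state '1' in Telites only — an autapomorphy, so it tells us nothing about relationships among taxa.
Character 3 (derived state '1') is unique to Haliinus (autapomorphy; uninformative for grouping).
Character 4 (derived state '1') is shared by Dromaria, Leptoensis, Platyites, and Telites — a synapomorphy uniting that clade.
Character 5 (derived state '0') is shared by Dromaria and Leptoensis — a synapomorphy uniting that clade.
Character 6 (state '1') occurs in Dromaria and Telites but conflicts with the nesting implied by the other characters — most parsimoniously interpreted as homoplasy.
Most parsimonious ingroup topology: (((Dromaria,Leptoensis),(Platyites,Telites)),Haliinus).
Platyites and Telites form a cherry on this tree, so they are sister taxa.

Telites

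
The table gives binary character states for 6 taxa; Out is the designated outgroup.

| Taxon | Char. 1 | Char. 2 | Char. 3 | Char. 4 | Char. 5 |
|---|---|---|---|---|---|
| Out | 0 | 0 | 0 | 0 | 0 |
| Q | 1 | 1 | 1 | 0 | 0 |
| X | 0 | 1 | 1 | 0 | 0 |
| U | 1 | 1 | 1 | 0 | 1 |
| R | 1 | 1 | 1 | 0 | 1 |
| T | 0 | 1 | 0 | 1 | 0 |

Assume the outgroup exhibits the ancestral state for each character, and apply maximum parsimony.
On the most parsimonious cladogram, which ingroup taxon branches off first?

The outgroup has state '0' for every character, so '1' is the derived state throughout.
Char. 1 (derived state '1') is shared by Q, R, and U — a synapomorphy uniting that clade.
Char. 2 (derived state '1') is shared by all ingroup taxa — unites the whole ingroup.
Char. 3: derived state '1' in Q, R, U, and X only — synapomorphy for {Q, R, U, X}.
Char. 4: derived state '1' in T only — an autapomorphy, so it tells us nothing about relationships among taxa.
Char. 5: derived state '1' in R and U only — synapomorphy for {R, U}.
Most parsimonious ingroup topology: (((Q,(U,R)),X),T).
T is sister to the clade containing all other ingroup taxa, so it is the earliest-diverging (most basal) ingroup lineage.

T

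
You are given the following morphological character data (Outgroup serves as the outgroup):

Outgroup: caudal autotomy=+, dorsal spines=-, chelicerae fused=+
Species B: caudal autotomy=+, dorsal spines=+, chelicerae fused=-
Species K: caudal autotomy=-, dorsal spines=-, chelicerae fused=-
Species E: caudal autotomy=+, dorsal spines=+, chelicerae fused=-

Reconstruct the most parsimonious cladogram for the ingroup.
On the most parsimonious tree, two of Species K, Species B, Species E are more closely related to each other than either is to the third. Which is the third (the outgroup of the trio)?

Species K

Character polarity is set by the outgroup: the derived state is whichever differs from the outgroup's state, so for caudal autotomy, chelicerae fused the derived state is '-', and for the remaining characters it is '+'.
caudal autotomy (derived state '-') is unique to Species K (autapomorphy; uninformative for grouping).
dorsal spines: derived state '+' in Species B and Species E only — synapomorphy for {Species B, Species E}.
chelicerae fused (derived state '-') is shared by all ingroup taxa — unites the whole ingroup.
Most parsimonious ingroup topology: ((Species B,Species E),Species K).
Species E and Species B share a more recent common ancestor with each other than either does with Species K, so Species K is the least closely related of the three.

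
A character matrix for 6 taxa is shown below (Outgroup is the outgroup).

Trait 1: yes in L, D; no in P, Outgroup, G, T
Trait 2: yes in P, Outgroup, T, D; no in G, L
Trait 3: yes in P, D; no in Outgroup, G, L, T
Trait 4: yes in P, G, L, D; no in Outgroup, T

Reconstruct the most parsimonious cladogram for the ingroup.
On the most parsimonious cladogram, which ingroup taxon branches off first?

Character polarity is set by the outgroup: the derived state is whichever differs from the outgroup's state, so for Trait 2 the derived state is 'no', and for the remaining characters it is 'yes'.
Trait 1 (state 'yes') occurs in D and L but conflicts with the nesting implied by the other characters — most parsimoniously interpreted as homoplasy.
Trait 2: derived state 'no' in G and L only — synapomorphy for {G, L}.
Trait 3 (derived state 'yes') is shared by D and P — a synapomorphy uniting that clade.
Only D, G, L, and P show the derived state 'yes' for Trait 4, supporting them as a clade.
Most parsimonious ingroup topology: (((P,D),(G,L)),T).
T is sister to the clade containing all other ingroup taxa, so it is the earliest-diverging (most basal) ingroup lineage.

T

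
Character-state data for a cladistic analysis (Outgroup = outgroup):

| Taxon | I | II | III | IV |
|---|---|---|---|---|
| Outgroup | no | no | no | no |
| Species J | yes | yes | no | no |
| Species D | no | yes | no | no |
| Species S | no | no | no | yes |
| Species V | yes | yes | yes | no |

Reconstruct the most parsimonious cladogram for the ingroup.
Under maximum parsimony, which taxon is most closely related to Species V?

Species J

The outgroup has state 'no' for every character, so 'yes' is the derived state throughout.
Only Species J and Species V show the derived state 'yes' for I, supporting them as a clade.
II: derived state 'yes' in Species D, Species J, and Species V only — synapomorphy for {Species D, Species J, Species V}.
III: derived state 'yes' in Species V only — an autapomorphy, so it tells us nothing about relationships among taxa.
IV (derived state 'yes') is unique to Species S (autapomorphy; uninformative for grouping).
Most parsimonious ingroup topology: (((Species J,Species V),Species D),Species S).
Species V and Species J form a cherry on this tree, so they are sister taxa.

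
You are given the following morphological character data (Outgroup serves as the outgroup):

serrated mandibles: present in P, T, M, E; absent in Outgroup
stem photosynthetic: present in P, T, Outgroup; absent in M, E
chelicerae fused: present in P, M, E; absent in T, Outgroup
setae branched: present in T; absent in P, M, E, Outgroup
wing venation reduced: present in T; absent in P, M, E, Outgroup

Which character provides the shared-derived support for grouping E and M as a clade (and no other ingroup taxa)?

stem photosynthetic

Character polarity is set by the outgroup: the derived state is whichever differs from the outgroup's state, so for stem photosynthetic the derived state is 'absent', and for the remaining characters it is 'present'.
All ingroup taxa share the derived state 'present' for serrated mandibles; it defines the ingroup but does not resolve relationships within it.
Only E and M show the derived state 'absent' for stem photosynthetic, supporting them as a clade.
chelicerae fused: derived state 'present' in E, M, and P only — synapomorphy for {E, M, P}.
setae branched: derived state 'present' in T only — an autapomorphy, so it tells us nothing about relationships among taxa.
wing venation reduced (derived state 'present') is unique to T (autapomorphy; uninformative for grouping).
Most parsimonious ingroup topology: (T,((M,E),P)).
The clade {E, M} is supported by stem photosynthetic: its derived state 'absent' occurs in exactly those taxa and in no other taxon (including the outgroup).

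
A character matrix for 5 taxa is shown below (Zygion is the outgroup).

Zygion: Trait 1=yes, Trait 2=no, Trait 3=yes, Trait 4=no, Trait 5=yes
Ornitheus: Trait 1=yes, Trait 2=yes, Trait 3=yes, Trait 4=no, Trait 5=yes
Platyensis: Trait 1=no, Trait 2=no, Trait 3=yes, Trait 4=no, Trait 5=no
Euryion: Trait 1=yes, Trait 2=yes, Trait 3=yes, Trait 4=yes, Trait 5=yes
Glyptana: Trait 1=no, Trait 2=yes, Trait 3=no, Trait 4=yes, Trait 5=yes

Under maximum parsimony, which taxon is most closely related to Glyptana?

Character polarity is set by the outgroup: the derived state is whichever differs from the outgroup's state, so for Trait 1, Trait 3, Trait 5 the derived state is 'no', and for the remaining characters it is 'yes'.
Trait 1 (state 'no') occurs in Glyptana and Platyensis but conflicts with the nesting implied by the other characters — most parsimoniously interpreted as homoplasy.
Trait 2: derived state 'yes' in Euryion, Glyptana, and Ornitheus only — synapomorphy for {Euryion, Glyptana, Ornitheus}.
Trait 3: derived state 'no' in Glyptana only — an autapomorphy, so it tells us nothing about relationships among taxa.
Only Euryion and Glyptana show the derived state 'yes' for Trait 4, supporting them as a clade.
Trait 5: derived state 'no' in Platyensis only — an autapomorphy, so it tells us nothing about relationships among taxa.
Most parsimonious ingroup topology: ((Ornitheus,(Euryion,Glyptana)),Platyensis).
Glyptana and Euryion form a cherry on this tree, so they are sister taxa.

Euryion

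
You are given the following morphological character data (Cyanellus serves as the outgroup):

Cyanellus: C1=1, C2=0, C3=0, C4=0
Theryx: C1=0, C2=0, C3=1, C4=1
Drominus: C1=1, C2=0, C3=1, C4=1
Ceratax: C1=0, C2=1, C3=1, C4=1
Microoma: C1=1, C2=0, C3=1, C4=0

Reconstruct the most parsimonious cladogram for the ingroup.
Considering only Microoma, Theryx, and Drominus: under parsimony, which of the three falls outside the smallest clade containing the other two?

Microoma

Character polarity is set by the outgroup: the derived state is whichever differs from the outgroup's state, so for C1 the derived state is '0', and for the remaining characters it is '1'.
C1 (derived state '0') is shared by Ceratax and Theryx — a synapomorphy uniting that clade.
C2 (derived state '1') is unique to Ceratax (autapomorphy; uninformative for grouping).
C3 (derived state '1') is shared by all ingroup taxa — unites the whole ingroup.
C4: derived state '1' in Ceratax, Drominus, and Theryx only — synapomorphy for {Ceratax, Drominus, Theryx}.
Most parsimonious ingroup topology: (((Theryx,Ceratax),Drominus),Microoma).
Theryx and Drominus share a more recent common ancestor with each other than either does with Microoma, so Microoma is the least closely related of the three.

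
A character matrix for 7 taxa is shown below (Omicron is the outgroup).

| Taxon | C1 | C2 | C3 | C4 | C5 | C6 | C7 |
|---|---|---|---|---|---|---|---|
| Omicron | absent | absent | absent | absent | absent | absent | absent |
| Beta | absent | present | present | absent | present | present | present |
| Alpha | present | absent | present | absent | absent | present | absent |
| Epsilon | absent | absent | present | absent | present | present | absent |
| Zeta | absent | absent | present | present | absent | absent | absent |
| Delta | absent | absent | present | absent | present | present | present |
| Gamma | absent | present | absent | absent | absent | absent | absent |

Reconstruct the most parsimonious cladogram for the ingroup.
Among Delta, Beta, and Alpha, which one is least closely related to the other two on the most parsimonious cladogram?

The outgroup has state 'absent' for every character, so 'present' is the derived state throughout.
C1: derived state 'present' in Alpha only — an autapomorphy, so it tells us nothing about relationships among taxa.
C2 (state 'present') occurs in Beta and Gamma but conflicts with the nesting implied by the other characters — most parsimoniously interpreted as homoplasy.
C3 (derived state 'present') is shared by Alpha, Beta, Delta, Epsilon, and Zeta — a synapomorphy uniting that clade.
C4: derived state 'present' in Zeta only — an autapomorphy, so it tells us nothing about relationships among taxa.
C5: derived state 'present' in Beta, Delta, and Epsilon only — synapomorphy for {Beta, Delta, Epsilon}.
Only Alpha, Beta, Delta, and Epsilon show the derived state 'present' for C6, supporting them as a clade.
C7: derived state 'present' in Beta and Delta only — synapomorphy for {Beta, Delta}.
Most parsimonious ingroup topology: (((((Beta,Delta),Epsilon),Alpha),Zeta),Gamma).
Delta and Beta share a more recent common ancestor with each other than either does with Alpha, so Alpha is the least closely related of the three.

Alpha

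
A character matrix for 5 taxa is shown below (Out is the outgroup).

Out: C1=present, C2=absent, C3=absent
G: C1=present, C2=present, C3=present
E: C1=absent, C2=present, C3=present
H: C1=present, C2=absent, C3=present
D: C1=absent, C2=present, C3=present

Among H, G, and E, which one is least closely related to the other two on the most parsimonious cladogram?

H

Character polarity is set by the outgroup: the derived state is whichever differs from the outgroup's state, so for C1 the derived state is 'absent', and for the remaining characters it is 'present'.
C1 (derived state 'absent') is shared by D and E — a synapomorphy uniting that clade.
Only D, E, and G show the derived state 'present' for C2, supporting them as a clade.
C3 (derived state 'present') is shared by all ingroup taxa — unites the whole ingroup.
Most parsimonious ingroup topology: ((G,(E,D)),H).
G and E share a more recent common ancestor with each other than either does with H, so H is the least closely related of the three.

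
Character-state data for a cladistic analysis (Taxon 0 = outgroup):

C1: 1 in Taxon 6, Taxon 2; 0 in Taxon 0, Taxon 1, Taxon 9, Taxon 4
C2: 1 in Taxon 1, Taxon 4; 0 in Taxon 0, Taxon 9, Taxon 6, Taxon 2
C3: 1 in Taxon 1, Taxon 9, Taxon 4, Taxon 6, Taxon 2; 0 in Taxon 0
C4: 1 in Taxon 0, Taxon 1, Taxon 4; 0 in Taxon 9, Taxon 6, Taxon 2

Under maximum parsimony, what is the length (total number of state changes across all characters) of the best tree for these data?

4

Character polarity is set by the outgroup: the derived state is whichever differs from the outgroup's state, so for C4 the derived state is '0', and for the remaining characters it is '1'.
C1 (derived state '1') is shared by Taxon 2 and Taxon 6 — a synapomorphy uniting that clade.
C2: derived state '1' in Taxon 1 and Taxon 4 only — synapomorphy for {Taxon 1, Taxon 4}.
All ingroup taxa share the derived state '1' for C3; it defines the ingroup but does not resolve relationships within it.
C4: derived state '0' in Taxon 2, Taxon 6, and Taxon 9 only — synapomorphy for {Taxon 2, Taxon 6, Taxon 9}.
Most parsimonious ingroup topology: ((Taxon 1,Taxon 4),(Taxon 9,(Taxon 6,Taxon 2))).
Changes per character on this tree: C1: 1; C2: 1; C3: 1; C4: 1.
Total = 4.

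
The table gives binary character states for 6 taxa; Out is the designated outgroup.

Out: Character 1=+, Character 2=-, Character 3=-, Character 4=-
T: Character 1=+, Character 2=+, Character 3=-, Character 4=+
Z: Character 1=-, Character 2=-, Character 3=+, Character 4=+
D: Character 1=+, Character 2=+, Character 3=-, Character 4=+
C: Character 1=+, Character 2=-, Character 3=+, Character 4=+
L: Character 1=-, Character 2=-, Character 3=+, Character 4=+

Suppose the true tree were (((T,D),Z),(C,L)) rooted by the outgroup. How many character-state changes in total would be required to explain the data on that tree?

Map each character onto (((T,D),Z),(C,L)) (rooted by Out) and count the minimum state changes it requires (Fitch parsimony):
Character 1: 2; Character 2: 1; Character 3: 2; Character 4: 1.
Total tree length = 6.

6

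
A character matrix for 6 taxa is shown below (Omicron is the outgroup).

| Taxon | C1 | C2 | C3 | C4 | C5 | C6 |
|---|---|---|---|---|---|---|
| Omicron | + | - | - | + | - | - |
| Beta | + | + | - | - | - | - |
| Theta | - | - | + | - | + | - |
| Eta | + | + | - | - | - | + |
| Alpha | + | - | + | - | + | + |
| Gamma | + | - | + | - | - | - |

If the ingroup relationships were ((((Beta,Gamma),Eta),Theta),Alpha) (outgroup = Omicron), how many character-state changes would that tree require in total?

11

Map each character onto ((((Beta,Gamma),Eta),Theta),Alpha) (rooted by Omicron) and count the minimum state changes it requires (Fitch parsimony):
C1: 1; C2: 2; C3: 3; C4: 1; C5: 2; C6: 2.
Total tree length = 11.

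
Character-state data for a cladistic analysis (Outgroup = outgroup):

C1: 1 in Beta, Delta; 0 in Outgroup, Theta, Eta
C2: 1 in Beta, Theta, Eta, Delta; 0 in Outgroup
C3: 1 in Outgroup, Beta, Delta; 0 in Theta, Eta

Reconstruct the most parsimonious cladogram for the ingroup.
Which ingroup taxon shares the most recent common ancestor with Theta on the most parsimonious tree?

Character polarity is set by the outgroup: the derived state is whichever differs from the outgroup's state, so for C3 the derived state is '0', and for the remaining characters it is '1'.
Only Beta and Delta show the derived state '1' for C1, supporting them as a clade.
C2 (derived state '1') is shared by all ingroup taxa — unites the whole ingroup.
Only Eta and Theta show the derived state '0' for C3, supporting them as a clade.
Most parsimonious ingroup topology: ((Beta,Delta),(Theta,Eta)).
Theta and Eta form a cherry on this tree, so they are sister taxa.

Eta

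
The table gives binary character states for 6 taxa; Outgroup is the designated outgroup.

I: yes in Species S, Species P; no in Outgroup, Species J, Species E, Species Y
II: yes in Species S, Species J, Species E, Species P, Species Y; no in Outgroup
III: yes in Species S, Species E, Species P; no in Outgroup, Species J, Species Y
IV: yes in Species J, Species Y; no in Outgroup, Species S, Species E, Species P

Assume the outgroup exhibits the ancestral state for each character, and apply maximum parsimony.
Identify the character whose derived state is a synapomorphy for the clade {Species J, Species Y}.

IV

The outgroup has state 'no' for every character, so 'yes' is the derived state throughout.
I (derived state 'yes') is shared by Species P and Species S — a synapomorphy uniting that clade.
II (derived state 'yes') is shared by all ingroup taxa — unites the whole ingroup.
III (derived state 'yes') is shared by Species E, Species P, and Species S — a synapomorphy uniting that clade.
IV (derived state 'yes') is shared by Species J and Species Y — a synapomorphy uniting that clade.
Most parsimonious ingroup topology: (((Species S,Species P),Species E),(Species J,Species Y)).
The clade {Species J, Species Y} is supported by IV: its derived state 'yes' occurs in exactly those taxa and in no other taxon (including the outgroup).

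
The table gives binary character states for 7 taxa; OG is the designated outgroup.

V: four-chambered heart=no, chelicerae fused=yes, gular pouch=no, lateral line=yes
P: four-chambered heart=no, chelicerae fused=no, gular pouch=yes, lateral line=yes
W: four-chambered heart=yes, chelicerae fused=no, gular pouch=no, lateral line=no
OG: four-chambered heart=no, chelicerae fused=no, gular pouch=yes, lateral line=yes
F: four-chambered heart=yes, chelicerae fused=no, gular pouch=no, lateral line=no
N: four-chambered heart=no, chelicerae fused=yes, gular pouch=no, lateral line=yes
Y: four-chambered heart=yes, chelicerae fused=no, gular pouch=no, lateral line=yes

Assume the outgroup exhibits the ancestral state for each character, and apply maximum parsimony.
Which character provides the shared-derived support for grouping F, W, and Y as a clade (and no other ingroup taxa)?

Character polarity is set by the outgroup: the derived state is whichever differs from the outgroup's state, so for gular pouch, lateral line the derived state is 'no', and for the remaining characters it is 'yes'.
four-chambered heart (derived state 'yes') is shared by F, W, and Y — a synapomorphy uniting that clade.
chelicerae fused: derived state 'yes' in N and V only — synapomorphy for {N, V}.
Only F, N, V, W, and Y show the derived state 'no' for gular pouch, supporting them as a clade.
lateral line (derived state 'no') is shared by F and W — a synapomorphy uniting that clade.
Most parsimonious ingroup topology: (((V,N),(Y,(F,W))),P).
The clade {F, W, Y} is supported by four-chambered heart: its derived state 'yes' occurs in exactly those taxa and in no other taxon (including the outgroup).

four-chambered heart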